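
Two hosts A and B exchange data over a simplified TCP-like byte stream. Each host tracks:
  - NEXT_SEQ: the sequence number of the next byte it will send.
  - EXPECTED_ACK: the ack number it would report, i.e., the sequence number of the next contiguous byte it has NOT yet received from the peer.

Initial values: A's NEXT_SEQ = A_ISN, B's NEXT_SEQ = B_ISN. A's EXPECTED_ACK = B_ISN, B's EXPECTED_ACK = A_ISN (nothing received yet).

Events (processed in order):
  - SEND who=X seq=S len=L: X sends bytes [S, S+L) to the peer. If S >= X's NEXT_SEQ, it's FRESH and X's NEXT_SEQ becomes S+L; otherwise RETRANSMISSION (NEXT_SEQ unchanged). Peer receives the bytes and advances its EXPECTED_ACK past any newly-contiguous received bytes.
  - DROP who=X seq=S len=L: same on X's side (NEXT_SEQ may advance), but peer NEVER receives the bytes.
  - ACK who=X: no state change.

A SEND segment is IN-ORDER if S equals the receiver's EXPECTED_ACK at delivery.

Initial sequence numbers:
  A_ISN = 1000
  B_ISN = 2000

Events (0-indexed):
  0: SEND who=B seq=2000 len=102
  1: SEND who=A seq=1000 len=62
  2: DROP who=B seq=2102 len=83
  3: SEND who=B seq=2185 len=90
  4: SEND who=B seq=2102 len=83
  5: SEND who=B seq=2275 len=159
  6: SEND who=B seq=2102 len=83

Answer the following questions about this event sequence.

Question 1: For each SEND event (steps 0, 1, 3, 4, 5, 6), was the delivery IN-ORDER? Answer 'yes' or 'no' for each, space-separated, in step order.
Answer: yes yes no yes yes no

Derivation:
Step 0: SEND seq=2000 -> in-order
Step 1: SEND seq=1000 -> in-order
Step 3: SEND seq=2185 -> out-of-order
Step 4: SEND seq=2102 -> in-order
Step 5: SEND seq=2275 -> in-order
Step 6: SEND seq=2102 -> out-of-order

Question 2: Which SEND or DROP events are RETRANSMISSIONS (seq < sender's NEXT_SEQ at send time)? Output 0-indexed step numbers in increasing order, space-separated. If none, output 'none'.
Answer: 4 6

Derivation:
Step 0: SEND seq=2000 -> fresh
Step 1: SEND seq=1000 -> fresh
Step 2: DROP seq=2102 -> fresh
Step 3: SEND seq=2185 -> fresh
Step 4: SEND seq=2102 -> retransmit
Step 5: SEND seq=2275 -> fresh
Step 6: SEND seq=2102 -> retransmit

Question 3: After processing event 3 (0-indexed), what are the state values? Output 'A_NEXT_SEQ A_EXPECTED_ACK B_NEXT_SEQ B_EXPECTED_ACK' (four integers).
After event 0: A_seq=1000 A_ack=2102 B_seq=2102 B_ack=1000
After event 1: A_seq=1062 A_ack=2102 B_seq=2102 B_ack=1062
After event 2: A_seq=1062 A_ack=2102 B_seq=2185 B_ack=1062
After event 3: A_seq=1062 A_ack=2102 B_seq=2275 B_ack=1062

1062 2102 2275 1062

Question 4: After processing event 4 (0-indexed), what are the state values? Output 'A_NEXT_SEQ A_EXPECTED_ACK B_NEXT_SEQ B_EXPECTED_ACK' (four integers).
After event 0: A_seq=1000 A_ack=2102 B_seq=2102 B_ack=1000
After event 1: A_seq=1062 A_ack=2102 B_seq=2102 B_ack=1062
After event 2: A_seq=1062 A_ack=2102 B_seq=2185 B_ack=1062
After event 3: A_seq=1062 A_ack=2102 B_seq=2275 B_ack=1062
After event 4: A_seq=1062 A_ack=2275 B_seq=2275 B_ack=1062

1062 2275 2275 1062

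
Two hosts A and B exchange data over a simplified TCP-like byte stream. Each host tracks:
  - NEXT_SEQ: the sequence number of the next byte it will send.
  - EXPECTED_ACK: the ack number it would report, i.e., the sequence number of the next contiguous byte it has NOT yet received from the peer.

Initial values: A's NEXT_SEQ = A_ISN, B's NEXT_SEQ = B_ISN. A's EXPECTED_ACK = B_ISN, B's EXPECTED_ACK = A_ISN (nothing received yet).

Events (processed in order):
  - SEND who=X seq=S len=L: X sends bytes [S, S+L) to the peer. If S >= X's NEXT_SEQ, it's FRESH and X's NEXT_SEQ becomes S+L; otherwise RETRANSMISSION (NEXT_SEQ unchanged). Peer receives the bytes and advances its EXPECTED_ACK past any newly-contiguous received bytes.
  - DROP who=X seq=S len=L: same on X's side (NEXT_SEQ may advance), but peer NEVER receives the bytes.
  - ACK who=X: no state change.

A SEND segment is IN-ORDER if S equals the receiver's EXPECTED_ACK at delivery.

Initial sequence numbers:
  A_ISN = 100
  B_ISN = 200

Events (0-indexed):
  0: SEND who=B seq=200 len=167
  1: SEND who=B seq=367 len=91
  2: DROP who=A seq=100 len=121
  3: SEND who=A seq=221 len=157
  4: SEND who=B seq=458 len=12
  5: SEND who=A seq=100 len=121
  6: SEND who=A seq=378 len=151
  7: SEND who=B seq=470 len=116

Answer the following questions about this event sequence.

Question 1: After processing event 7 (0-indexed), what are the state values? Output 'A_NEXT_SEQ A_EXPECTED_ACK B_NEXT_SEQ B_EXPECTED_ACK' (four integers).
After event 0: A_seq=100 A_ack=367 B_seq=367 B_ack=100
After event 1: A_seq=100 A_ack=458 B_seq=458 B_ack=100
After event 2: A_seq=221 A_ack=458 B_seq=458 B_ack=100
After event 3: A_seq=378 A_ack=458 B_seq=458 B_ack=100
After event 4: A_seq=378 A_ack=470 B_seq=470 B_ack=100
After event 5: A_seq=378 A_ack=470 B_seq=470 B_ack=378
After event 6: A_seq=529 A_ack=470 B_seq=470 B_ack=529
After event 7: A_seq=529 A_ack=586 B_seq=586 B_ack=529

529 586 586 529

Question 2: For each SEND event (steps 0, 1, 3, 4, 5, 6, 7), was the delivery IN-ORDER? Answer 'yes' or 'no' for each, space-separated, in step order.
Step 0: SEND seq=200 -> in-order
Step 1: SEND seq=367 -> in-order
Step 3: SEND seq=221 -> out-of-order
Step 4: SEND seq=458 -> in-order
Step 5: SEND seq=100 -> in-order
Step 6: SEND seq=378 -> in-order
Step 7: SEND seq=470 -> in-order

Answer: yes yes no yes yes yes yes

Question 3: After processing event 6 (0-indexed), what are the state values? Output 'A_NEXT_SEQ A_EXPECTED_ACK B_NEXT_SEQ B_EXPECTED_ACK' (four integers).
After event 0: A_seq=100 A_ack=367 B_seq=367 B_ack=100
After event 1: A_seq=100 A_ack=458 B_seq=458 B_ack=100
After event 2: A_seq=221 A_ack=458 B_seq=458 B_ack=100
After event 3: A_seq=378 A_ack=458 B_seq=458 B_ack=100
After event 4: A_seq=378 A_ack=470 B_seq=470 B_ack=100
After event 5: A_seq=378 A_ack=470 B_seq=470 B_ack=378
After event 6: A_seq=529 A_ack=470 B_seq=470 B_ack=529

529 470 470 529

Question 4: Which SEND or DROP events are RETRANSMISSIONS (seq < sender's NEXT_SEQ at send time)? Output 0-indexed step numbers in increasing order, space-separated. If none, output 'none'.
Step 0: SEND seq=200 -> fresh
Step 1: SEND seq=367 -> fresh
Step 2: DROP seq=100 -> fresh
Step 3: SEND seq=221 -> fresh
Step 4: SEND seq=458 -> fresh
Step 5: SEND seq=100 -> retransmit
Step 6: SEND seq=378 -> fresh
Step 7: SEND seq=470 -> fresh

Answer: 5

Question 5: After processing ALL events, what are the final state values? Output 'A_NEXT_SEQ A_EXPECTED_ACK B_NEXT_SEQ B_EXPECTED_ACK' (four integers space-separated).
Answer: 529 586 586 529

Derivation:
After event 0: A_seq=100 A_ack=367 B_seq=367 B_ack=100
After event 1: A_seq=100 A_ack=458 B_seq=458 B_ack=100
After event 2: A_seq=221 A_ack=458 B_seq=458 B_ack=100
After event 3: A_seq=378 A_ack=458 B_seq=458 B_ack=100
After event 4: A_seq=378 A_ack=470 B_seq=470 B_ack=100
After event 5: A_seq=378 A_ack=470 B_seq=470 B_ack=378
After event 6: A_seq=529 A_ack=470 B_seq=470 B_ack=529
After event 7: A_seq=529 A_ack=586 B_seq=586 B_ack=529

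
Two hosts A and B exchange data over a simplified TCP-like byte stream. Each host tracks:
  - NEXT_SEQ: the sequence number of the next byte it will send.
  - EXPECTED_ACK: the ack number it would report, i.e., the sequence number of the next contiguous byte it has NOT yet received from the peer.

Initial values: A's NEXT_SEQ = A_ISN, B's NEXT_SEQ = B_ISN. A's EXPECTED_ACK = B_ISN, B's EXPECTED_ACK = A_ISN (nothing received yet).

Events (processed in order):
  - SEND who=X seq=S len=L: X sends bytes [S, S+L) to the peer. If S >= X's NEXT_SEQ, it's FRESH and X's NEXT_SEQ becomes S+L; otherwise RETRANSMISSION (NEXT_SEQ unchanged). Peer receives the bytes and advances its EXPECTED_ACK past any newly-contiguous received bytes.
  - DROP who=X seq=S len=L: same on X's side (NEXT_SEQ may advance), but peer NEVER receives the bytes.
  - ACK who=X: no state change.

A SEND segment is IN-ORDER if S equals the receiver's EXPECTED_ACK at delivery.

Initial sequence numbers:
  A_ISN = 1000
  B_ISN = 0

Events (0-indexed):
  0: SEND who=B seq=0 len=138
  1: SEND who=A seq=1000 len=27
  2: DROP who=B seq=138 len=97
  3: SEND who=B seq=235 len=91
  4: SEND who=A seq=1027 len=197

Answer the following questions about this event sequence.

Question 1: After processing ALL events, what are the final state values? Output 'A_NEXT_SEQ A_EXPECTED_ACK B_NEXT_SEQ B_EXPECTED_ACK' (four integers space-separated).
Answer: 1224 138 326 1224

Derivation:
After event 0: A_seq=1000 A_ack=138 B_seq=138 B_ack=1000
After event 1: A_seq=1027 A_ack=138 B_seq=138 B_ack=1027
After event 2: A_seq=1027 A_ack=138 B_seq=235 B_ack=1027
After event 3: A_seq=1027 A_ack=138 B_seq=326 B_ack=1027
After event 4: A_seq=1224 A_ack=138 B_seq=326 B_ack=1224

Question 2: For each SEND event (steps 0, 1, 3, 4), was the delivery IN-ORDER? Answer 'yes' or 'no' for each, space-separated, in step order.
Step 0: SEND seq=0 -> in-order
Step 1: SEND seq=1000 -> in-order
Step 3: SEND seq=235 -> out-of-order
Step 4: SEND seq=1027 -> in-order

Answer: yes yes no yes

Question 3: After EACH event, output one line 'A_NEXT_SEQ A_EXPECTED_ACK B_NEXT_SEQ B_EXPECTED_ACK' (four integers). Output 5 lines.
1000 138 138 1000
1027 138 138 1027
1027 138 235 1027
1027 138 326 1027
1224 138 326 1224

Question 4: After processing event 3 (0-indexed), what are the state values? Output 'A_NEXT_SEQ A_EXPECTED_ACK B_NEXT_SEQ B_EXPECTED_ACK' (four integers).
After event 0: A_seq=1000 A_ack=138 B_seq=138 B_ack=1000
After event 1: A_seq=1027 A_ack=138 B_seq=138 B_ack=1027
After event 2: A_seq=1027 A_ack=138 B_seq=235 B_ack=1027
After event 3: A_seq=1027 A_ack=138 B_seq=326 B_ack=1027

1027 138 326 1027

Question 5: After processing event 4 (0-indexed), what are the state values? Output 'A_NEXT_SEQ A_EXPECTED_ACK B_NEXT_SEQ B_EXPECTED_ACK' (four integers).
After event 0: A_seq=1000 A_ack=138 B_seq=138 B_ack=1000
After event 1: A_seq=1027 A_ack=138 B_seq=138 B_ack=1027
After event 2: A_seq=1027 A_ack=138 B_seq=235 B_ack=1027
After event 3: A_seq=1027 A_ack=138 B_seq=326 B_ack=1027
After event 4: A_seq=1224 A_ack=138 B_seq=326 B_ack=1224

1224 138 326 1224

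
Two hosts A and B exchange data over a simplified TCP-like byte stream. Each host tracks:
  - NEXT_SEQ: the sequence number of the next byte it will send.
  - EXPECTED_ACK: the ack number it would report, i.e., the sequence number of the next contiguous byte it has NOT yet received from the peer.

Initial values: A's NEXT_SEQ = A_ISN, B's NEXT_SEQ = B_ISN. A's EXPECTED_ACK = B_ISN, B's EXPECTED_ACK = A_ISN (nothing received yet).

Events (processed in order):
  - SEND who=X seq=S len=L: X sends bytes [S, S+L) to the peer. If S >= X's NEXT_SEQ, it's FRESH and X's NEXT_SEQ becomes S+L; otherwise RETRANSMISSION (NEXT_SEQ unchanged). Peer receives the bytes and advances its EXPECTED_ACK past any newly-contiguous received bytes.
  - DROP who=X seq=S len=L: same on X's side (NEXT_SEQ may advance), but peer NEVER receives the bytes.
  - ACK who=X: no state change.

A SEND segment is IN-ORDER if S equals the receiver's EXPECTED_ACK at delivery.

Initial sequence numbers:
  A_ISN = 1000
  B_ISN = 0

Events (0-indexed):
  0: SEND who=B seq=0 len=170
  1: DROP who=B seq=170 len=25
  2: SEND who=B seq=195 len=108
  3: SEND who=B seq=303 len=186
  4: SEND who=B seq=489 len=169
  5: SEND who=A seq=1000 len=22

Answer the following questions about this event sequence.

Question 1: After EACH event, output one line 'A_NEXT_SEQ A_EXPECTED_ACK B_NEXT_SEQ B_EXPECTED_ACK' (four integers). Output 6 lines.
1000 170 170 1000
1000 170 195 1000
1000 170 303 1000
1000 170 489 1000
1000 170 658 1000
1022 170 658 1022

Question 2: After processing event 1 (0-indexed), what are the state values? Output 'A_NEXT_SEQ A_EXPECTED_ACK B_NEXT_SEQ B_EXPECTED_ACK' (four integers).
After event 0: A_seq=1000 A_ack=170 B_seq=170 B_ack=1000
After event 1: A_seq=1000 A_ack=170 B_seq=195 B_ack=1000

1000 170 195 1000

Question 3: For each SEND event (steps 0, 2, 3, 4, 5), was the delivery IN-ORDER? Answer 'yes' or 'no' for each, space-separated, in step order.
Answer: yes no no no yes

Derivation:
Step 0: SEND seq=0 -> in-order
Step 2: SEND seq=195 -> out-of-order
Step 3: SEND seq=303 -> out-of-order
Step 4: SEND seq=489 -> out-of-order
Step 5: SEND seq=1000 -> in-order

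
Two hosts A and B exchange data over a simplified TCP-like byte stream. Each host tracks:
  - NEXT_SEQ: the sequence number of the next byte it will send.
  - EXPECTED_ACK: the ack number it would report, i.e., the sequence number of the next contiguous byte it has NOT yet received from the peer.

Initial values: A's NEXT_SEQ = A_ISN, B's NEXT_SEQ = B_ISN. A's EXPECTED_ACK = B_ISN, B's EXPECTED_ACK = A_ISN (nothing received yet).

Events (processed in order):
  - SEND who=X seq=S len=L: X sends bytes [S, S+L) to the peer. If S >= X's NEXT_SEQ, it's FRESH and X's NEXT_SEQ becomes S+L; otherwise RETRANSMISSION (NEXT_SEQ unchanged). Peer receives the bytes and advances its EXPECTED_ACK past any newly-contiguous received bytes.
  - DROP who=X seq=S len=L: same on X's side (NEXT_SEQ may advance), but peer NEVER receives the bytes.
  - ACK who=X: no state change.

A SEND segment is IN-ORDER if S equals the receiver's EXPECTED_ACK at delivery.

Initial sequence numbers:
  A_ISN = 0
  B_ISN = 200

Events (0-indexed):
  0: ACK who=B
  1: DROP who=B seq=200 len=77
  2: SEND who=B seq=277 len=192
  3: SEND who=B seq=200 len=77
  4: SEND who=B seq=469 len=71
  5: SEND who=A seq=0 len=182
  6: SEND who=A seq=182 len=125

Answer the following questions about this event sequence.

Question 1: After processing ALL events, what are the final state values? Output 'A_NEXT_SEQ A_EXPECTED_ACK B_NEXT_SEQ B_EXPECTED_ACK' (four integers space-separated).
Answer: 307 540 540 307

Derivation:
After event 0: A_seq=0 A_ack=200 B_seq=200 B_ack=0
After event 1: A_seq=0 A_ack=200 B_seq=277 B_ack=0
After event 2: A_seq=0 A_ack=200 B_seq=469 B_ack=0
After event 3: A_seq=0 A_ack=469 B_seq=469 B_ack=0
After event 4: A_seq=0 A_ack=540 B_seq=540 B_ack=0
After event 5: A_seq=182 A_ack=540 B_seq=540 B_ack=182
After event 6: A_seq=307 A_ack=540 B_seq=540 B_ack=307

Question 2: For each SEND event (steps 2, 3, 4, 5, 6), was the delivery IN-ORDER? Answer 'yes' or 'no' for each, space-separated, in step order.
Step 2: SEND seq=277 -> out-of-order
Step 3: SEND seq=200 -> in-order
Step 4: SEND seq=469 -> in-order
Step 5: SEND seq=0 -> in-order
Step 6: SEND seq=182 -> in-order

Answer: no yes yes yes yes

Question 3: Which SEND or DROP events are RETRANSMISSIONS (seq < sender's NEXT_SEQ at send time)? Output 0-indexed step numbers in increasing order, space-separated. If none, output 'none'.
Answer: 3

Derivation:
Step 1: DROP seq=200 -> fresh
Step 2: SEND seq=277 -> fresh
Step 3: SEND seq=200 -> retransmit
Step 4: SEND seq=469 -> fresh
Step 5: SEND seq=0 -> fresh
Step 6: SEND seq=182 -> fresh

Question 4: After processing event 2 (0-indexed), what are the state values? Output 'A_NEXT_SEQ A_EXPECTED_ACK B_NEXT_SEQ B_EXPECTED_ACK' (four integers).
After event 0: A_seq=0 A_ack=200 B_seq=200 B_ack=0
After event 1: A_seq=0 A_ack=200 B_seq=277 B_ack=0
After event 2: A_seq=0 A_ack=200 B_seq=469 B_ack=0

0 200 469 0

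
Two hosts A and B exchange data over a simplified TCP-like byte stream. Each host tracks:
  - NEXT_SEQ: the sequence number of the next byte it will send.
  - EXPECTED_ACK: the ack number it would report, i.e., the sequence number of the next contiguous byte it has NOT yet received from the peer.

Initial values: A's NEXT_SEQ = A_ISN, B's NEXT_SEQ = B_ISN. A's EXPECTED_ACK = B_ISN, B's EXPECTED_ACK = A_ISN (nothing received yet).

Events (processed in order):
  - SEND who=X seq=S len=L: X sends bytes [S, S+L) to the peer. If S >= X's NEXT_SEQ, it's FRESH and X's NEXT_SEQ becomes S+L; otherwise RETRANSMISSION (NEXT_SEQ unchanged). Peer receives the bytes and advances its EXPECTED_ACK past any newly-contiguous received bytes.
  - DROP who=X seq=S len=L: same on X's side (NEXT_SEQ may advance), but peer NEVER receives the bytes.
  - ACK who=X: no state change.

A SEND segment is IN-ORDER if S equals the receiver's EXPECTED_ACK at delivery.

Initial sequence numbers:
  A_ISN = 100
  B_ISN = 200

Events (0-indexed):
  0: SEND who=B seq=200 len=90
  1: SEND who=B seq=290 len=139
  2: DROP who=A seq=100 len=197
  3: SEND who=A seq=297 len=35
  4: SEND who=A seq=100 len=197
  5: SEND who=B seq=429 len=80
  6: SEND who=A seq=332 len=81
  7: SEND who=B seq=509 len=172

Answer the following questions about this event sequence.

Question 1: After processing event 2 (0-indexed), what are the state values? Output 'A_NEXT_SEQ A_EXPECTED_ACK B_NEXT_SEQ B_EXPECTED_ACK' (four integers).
After event 0: A_seq=100 A_ack=290 B_seq=290 B_ack=100
After event 1: A_seq=100 A_ack=429 B_seq=429 B_ack=100
After event 2: A_seq=297 A_ack=429 B_seq=429 B_ack=100

297 429 429 100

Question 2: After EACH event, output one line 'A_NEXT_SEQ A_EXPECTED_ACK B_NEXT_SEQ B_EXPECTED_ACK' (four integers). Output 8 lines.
100 290 290 100
100 429 429 100
297 429 429 100
332 429 429 100
332 429 429 332
332 509 509 332
413 509 509 413
413 681 681 413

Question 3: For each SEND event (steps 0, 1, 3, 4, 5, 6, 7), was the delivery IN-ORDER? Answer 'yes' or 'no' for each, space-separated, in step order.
Step 0: SEND seq=200 -> in-order
Step 1: SEND seq=290 -> in-order
Step 3: SEND seq=297 -> out-of-order
Step 4: SEND seq=100 -> in-order
Step 5: SEND seq=429 -> in-order
Step 6: SEND seq=332 -> in-order
Step 7: SEND seq=509 -> in-order

Answer: yes yes no yes yes yes yes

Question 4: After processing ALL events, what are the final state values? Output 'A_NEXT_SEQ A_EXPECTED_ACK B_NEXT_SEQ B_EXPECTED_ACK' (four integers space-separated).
Answer: 413 681 681 413

Derivation:
After event 0: A_seq=100 A_ack=290 B_seq=290 B_ack=100
After event 1: A_seq=100 A_ack=429 B_seq=429 B_ack=100
After event 2: A_seq=297 A_ack=429 B_seq=429 B_ack=100
After event 3: A_seq=332 A_ack=429 B_seq=429 B_ack=100
After event 4: A_seq=332 A_ack=429 B_seq=429 B_ack=332
After event 5: A_seq=332 A_ack=509 B_seq=509 B_ack=332
After event 6: A_seq=413 A_ack=509 B_seq=509 B_ack=413
After event 7: A_seq=413 A_ack=681 B_seq=681 B_ack=413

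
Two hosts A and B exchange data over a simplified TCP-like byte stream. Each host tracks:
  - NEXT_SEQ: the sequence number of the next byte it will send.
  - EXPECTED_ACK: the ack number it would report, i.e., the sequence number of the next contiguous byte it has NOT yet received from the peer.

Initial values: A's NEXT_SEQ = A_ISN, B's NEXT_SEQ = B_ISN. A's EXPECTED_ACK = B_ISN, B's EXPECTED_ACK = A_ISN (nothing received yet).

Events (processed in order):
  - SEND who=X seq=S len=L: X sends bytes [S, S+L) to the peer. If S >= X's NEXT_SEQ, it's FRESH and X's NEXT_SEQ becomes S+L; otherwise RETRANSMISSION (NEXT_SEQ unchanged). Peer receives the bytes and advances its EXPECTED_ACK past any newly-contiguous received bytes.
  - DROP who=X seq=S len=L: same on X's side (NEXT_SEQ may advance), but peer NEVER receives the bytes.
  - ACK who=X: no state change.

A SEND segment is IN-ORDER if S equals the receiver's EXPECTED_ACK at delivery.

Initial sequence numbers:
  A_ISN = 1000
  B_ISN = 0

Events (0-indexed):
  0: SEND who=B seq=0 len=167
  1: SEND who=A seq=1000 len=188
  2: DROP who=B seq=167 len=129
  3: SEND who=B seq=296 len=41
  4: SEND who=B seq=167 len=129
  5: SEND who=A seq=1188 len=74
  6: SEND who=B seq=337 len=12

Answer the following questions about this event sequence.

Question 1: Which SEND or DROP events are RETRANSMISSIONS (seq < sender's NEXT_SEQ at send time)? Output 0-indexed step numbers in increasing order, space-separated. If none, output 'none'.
Answer: 4

Derivation:
Step 0: SEND seq=0 -> fresh
Step 1: SEND seq=1000 -> fresh
Step 2: DROP seq=167 -> fresh
Step 3: SEND seq=296 -> fresh
Step 4: SEND seq=167 -> retransmit
Step 5: SEND seq=1188 -> fresh
Step 6: SEND seq=337 -> fresh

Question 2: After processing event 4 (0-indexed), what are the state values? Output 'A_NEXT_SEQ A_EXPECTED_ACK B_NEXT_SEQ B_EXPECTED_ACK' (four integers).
After event 0: A_seq=1000 A_ack=167 B_seq=167 B_ack=1000
After event 1: A_seq=1188 A_ack=167 B_seq=167 B_ack=1188
After event 2: A_seq=1188 A_ack=167 B_seq=296 B_ack=1188
After event 3: A_seq=1188 A_ack=167 B_seq=337 B_ack=1188
After event 4: A_seq=1188 A_ack=337 B_seq=337 B_ack=1188

1188 337 337 1188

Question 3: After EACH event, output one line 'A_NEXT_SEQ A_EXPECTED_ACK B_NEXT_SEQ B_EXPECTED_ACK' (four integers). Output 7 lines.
1000 167 167 1000
1188 167 167 1188
1188 167 296 1188
1188 167 337 1188
1188 337 337 1188
1262 337 337 1262
1262 349 349 1262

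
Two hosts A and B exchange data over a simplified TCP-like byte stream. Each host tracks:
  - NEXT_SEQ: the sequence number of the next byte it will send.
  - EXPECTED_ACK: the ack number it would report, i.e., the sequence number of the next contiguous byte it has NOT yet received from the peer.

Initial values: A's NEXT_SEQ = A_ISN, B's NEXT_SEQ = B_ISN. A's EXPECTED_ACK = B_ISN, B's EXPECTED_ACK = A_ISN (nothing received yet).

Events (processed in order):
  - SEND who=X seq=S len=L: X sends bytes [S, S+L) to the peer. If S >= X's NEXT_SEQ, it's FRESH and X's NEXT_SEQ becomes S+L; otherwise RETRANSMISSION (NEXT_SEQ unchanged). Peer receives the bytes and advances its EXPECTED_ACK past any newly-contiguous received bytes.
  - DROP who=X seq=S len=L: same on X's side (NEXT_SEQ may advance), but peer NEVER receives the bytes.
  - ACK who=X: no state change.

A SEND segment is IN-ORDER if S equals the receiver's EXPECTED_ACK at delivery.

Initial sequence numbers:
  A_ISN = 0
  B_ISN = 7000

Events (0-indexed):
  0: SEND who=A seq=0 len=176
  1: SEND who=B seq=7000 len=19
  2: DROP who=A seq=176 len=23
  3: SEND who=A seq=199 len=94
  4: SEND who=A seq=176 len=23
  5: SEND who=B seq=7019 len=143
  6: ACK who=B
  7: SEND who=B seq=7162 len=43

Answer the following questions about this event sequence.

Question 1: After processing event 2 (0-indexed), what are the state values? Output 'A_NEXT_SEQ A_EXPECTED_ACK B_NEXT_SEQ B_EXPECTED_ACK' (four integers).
After event 0: A_seq=176 A_ack=7000 B_seq=7000 B_ack=176
After event 1: A_seq=176 A_ack=7019 B_seq=7019 B_ack=176
After event 2: A_seq=199 A_ack=7019 B_seq=7019 B_ack=176

199 7019 7019 176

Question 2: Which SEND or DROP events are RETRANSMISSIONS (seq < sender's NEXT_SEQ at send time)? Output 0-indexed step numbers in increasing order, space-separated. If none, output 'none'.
Answer: 4

Derivation:
Step 0: SEND seq=0 -> fresh
Step 1: SEND seq=7000 -> fresh
Step 2: DROP seq=176 -> fresh
Step 3: SEND seq=199 -> fresh
Step 4: SEND seq=176 -> retransmit
Step 5: SEND seq=7019 -> fresh
Step 7: SEND seq=7162 -> fresh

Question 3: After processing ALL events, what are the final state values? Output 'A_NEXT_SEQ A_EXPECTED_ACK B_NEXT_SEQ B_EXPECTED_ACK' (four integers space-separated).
Answer: 293 7205 7205 293

Derivation:
After event 0: A_seq=176 A_ack=7000 B_seq=7000 B_ack=176
After event 1: A_seq=176 A_ack=7019 B_seq=7019 B_ack=176
After event 2: A_seq=199 A_ack=7019 B_seq=7019 B_ack=176
After event 3: A_seq=293 A_ack=7019 B_seq=7019 B_ack=176
After event 4: A_seq=293 A_ack=7019 B_seq=7019 B_ack=293
After event 5: A_seq=293 A_ack=7162 B_seq=7162 B_ack=293
After event 6: A_seq=293 A_ack=7162 B_seq=7162 B_ack=293
After event 7: A_seq=293 A_ack=7205 B_seq=7205 B_ack=293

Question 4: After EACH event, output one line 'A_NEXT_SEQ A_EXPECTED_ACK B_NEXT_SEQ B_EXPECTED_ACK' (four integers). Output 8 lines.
176 7000 7000 176
176 7019 7019 176
199 7019 7019 176
293 7019 7019 176
293 7019 7019 293
293 7162 7162 293
293 7162 7162 293
293 7205 7205 293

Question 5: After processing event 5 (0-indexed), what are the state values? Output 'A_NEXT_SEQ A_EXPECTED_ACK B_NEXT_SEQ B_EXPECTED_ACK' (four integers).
After event 0: A_seq=176 A_ack=7000 B_seq=7000 B_ack=176
After event 1: A_seq=176 A_ack=7019 B_seq=7019 B_ack=176
After event 2: A_seq=199 A_ack=7019 B_seq=7019 B_ack=176
After event 3: A_seq=293 A_ack=7019 B_seq=7019 B_ack=176
After event 4: A_seq=293 A_ack=7019 B_seq=7019 B_ack=293
After event 5: A_seq=293 A_ack=7162 B_seq=7162 B_ack=293

293 7162 7162 293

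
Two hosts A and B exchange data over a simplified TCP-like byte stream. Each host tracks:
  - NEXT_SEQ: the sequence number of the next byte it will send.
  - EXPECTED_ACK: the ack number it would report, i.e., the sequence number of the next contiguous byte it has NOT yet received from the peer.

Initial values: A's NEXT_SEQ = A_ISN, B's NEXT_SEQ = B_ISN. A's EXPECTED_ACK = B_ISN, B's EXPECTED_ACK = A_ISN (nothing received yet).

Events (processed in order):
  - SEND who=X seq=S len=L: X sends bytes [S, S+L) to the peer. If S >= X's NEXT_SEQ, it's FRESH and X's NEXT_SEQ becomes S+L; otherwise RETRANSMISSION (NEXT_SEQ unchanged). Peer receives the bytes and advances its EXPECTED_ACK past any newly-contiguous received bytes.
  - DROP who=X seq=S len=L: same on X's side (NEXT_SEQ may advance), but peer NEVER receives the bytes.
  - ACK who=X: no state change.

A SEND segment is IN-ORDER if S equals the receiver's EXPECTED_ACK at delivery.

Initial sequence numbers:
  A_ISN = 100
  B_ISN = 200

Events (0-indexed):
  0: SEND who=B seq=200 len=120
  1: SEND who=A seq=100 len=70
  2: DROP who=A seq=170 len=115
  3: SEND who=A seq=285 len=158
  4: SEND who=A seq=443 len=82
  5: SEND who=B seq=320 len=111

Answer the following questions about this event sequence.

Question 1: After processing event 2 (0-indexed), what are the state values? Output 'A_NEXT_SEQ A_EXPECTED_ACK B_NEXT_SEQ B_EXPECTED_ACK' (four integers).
After event 0: A_seq=100 A_ack=320 B_seq=320 B_ack=100
After event 1: A_seq=170 A_ack=320 B_seq=320 B_ack=170
After event 2: A_seq=285 A_ack=320 B_seq=320 B_ack=170

285 320 320 170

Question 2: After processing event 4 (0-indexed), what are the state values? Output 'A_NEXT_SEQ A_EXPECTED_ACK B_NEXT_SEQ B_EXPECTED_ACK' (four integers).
After event 0: A_seq=100 A_ack=320 B_seq=320 B_ack=100
After event 1: A_seq=170 A_ack=320 B_seq=320 B_ack=170
After event 2: A_seq=285 A_ack=320 B_seq=320 B_ack=170
After event 3: A_seq=443 A_ack=320 B_seq=320 B_ack=170
After event 4: A_seq=525 A_ack=320 B_seq=320 B_ack=170

525 320 320 170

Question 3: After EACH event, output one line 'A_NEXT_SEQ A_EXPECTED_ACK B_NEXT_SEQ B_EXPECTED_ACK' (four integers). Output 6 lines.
100 320 320 100
170 320 320 170
285 320 320 170
443 320 320 170
525 320 320 170
525 431 431 170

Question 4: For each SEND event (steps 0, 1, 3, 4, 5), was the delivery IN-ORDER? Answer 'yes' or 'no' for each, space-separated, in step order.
Step 0: SEND seq=200 -> in-order
Step 1: SEND seq=100 -> in-order
Step 3: SEND seq=285 -> out-of-order
Step 4: SEND seq=443 -> out-of-order
Step 5: SEND seq=320 -> in-order

Answer: yes yes no no yes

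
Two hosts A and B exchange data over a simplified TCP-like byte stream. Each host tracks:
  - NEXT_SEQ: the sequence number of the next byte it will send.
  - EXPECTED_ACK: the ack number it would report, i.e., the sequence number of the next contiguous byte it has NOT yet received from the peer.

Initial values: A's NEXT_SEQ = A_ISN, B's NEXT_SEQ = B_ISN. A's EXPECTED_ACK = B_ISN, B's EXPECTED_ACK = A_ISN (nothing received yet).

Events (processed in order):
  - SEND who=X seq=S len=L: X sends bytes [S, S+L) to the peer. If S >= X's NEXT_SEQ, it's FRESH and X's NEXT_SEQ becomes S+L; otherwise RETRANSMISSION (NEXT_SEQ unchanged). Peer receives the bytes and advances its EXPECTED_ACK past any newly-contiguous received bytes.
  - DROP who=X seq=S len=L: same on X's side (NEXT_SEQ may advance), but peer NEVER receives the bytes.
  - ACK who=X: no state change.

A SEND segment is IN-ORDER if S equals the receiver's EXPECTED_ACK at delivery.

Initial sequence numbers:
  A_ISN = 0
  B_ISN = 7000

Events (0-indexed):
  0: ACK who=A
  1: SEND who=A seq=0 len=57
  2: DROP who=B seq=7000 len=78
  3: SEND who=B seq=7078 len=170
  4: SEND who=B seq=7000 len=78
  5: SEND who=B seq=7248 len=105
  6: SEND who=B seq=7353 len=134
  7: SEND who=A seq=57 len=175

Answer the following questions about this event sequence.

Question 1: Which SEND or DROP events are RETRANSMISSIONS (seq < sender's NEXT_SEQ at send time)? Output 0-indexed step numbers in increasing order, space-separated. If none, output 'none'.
Answer: 4

Derivation:
Step 1: SEND seq=0 -> fresh
Step 2: DROP seq=7000 -> fresh
Step 3: SEND seq=7078 -> fresh
Step 4: SEND seq=7000 -> retransmit
Step 5: SEND seq=7248 -> fresh
Step 6: SEND seq=7353 -> fresh
Step 7: SEND seq=57 -> fresh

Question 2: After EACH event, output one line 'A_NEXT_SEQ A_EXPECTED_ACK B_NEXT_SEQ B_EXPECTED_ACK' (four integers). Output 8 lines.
0 7000 7000 0
57 7000 7000 57
57 7000 7078 57
57 7000 7248 57
57 7248 7248 57
57 7353 7353 57
57 7487 7487 57
232 7487 7487 232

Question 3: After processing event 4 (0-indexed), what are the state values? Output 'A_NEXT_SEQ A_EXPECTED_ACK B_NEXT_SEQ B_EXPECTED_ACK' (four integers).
After event 0: A_seq=0 A_ack=7000 B_seq=7000 B_ack=0
After event 1: A_seq=57 A_ack=7000 B_seq=7000 B_ack=57
After event 2: A_seq=57 A_ack=7000 B_seq=7078 B_ack=57
After event 3: A_seq=57 A_ack=7000 B_seq=7248 B_ack=57
After event 4: A_seq=57 A_ack=7248 B_seq=7248 B_ack=57

57 7248 7248 57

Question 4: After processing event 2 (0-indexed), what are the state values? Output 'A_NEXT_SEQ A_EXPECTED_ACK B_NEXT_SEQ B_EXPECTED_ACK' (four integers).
After event 0: A_seq=0 A_ack=7000 B_seq=7000 B_ack=0
After event 1: A_seq=57 A_ack=7000 B_seq=7000 B_ack=57
After event 2: A_seq=57 A_ack=7000 B_seq=7078 B_ack=57

57 7000 7078 57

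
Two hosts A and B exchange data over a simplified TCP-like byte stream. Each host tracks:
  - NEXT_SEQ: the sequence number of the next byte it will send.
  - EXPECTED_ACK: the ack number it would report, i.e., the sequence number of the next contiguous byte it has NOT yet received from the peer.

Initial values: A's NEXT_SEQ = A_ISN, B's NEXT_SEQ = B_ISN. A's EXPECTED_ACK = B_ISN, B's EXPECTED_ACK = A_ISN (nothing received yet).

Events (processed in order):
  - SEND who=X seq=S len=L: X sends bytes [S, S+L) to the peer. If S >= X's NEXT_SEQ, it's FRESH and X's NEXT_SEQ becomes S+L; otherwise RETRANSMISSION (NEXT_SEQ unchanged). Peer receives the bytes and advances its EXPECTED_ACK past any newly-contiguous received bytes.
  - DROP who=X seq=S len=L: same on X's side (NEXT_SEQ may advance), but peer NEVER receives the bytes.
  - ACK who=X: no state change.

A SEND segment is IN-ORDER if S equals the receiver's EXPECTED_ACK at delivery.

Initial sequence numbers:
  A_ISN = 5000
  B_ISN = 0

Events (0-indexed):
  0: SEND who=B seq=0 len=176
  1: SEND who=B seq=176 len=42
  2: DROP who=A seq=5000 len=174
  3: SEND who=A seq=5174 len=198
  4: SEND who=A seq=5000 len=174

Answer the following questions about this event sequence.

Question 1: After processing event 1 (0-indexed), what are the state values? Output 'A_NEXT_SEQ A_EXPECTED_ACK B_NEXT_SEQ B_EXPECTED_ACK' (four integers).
After event 0: A_seq=5000 A_ack=176 B_seq=176 B_ack=5000
After event 1: A_seq=5000 A_ack=218 B_seq=218 B_ack=5000

5000 218 218 5000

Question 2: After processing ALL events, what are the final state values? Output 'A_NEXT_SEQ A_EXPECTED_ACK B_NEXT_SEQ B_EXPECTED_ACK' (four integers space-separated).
After event 0: A_seq=5000 A_ack=176 B_seq=176 B_ack=5000
After event 1: A_seq=5000 A_ack=218 B_seq=218 B_ack=5000
After event 2: A_seq=5174 A_ack=218 B_seq=218 B_ack=5000
After event 3: A_seq=5372 A_ack=218 B_seq=218 B_ack=5000
After event 4: A_seq=5372 A_ack=218 B_seq=218 B_ack=5372

Answer: 5372 218 218 5372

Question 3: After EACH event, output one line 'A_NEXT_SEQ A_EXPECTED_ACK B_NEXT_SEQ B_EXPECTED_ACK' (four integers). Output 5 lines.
5000 176 176 5000
5000 218 218 5000
5174 218 218 5000
5372 218 218 5000
5372 218 218 5372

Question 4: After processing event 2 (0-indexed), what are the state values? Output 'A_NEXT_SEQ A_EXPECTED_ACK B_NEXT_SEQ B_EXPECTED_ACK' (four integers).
After event 0: A_seq=5000 A_ack=176 B_seq=176 B_ack=5000
After event 1: A_seq=5000 A_ack=218 B_seq=218 B_ack=5000
After event 2: A_seq=5174 A_ack=218 B_seq=218 B_ack=5000

5174 218 218 5000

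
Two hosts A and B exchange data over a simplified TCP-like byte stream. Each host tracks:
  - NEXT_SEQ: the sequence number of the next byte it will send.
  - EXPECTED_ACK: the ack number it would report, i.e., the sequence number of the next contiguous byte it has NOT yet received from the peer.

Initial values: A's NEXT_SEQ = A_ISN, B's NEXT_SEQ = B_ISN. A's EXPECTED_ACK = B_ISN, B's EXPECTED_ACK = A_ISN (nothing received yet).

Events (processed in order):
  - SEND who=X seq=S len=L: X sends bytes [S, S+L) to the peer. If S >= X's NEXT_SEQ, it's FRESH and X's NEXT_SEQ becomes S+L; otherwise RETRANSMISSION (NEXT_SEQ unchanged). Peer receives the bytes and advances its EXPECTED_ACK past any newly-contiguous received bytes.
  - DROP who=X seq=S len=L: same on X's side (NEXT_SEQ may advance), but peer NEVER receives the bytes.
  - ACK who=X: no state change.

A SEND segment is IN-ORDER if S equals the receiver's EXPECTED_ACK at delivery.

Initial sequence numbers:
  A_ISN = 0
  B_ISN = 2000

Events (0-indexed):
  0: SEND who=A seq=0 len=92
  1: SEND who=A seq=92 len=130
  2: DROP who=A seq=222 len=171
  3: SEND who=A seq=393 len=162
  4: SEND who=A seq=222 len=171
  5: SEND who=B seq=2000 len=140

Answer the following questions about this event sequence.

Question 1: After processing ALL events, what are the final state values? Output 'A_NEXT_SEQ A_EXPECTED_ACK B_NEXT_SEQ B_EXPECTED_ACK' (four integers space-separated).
Answer: 555 2140 2140 555

Derivation:
After event 0: A_seq=92 A_ack=2000 B_seq=2000 B_ack=92
After event 1: A_seq=222 A_ack=2000 B_seq=2000 B_ack=222
After event 2: A_seq=393 A_ack=2000 B_seq=2000 B_ack=222
After event 3: A_seq=555 A_ack=2000 B_seq=2000 B_ack=222
After event 4: A_seq=555 A_ack=2000 B_seq=2000 B_ack=555
After event 5: A_seq=555 A_ack=2140 B_seq=2140 B_ack=555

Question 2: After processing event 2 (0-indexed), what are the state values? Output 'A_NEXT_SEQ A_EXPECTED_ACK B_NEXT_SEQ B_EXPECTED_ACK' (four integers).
After event 0: A_seq=92 A_ack=2000 B_seq=2000 B_ack=92
After event 1: A_seq=222 A_ack=2000 B_seq=2000 B_ack=222
After event 2: A_seq=393 A_ack=2000 B_seq=2000 B_ack=222

393 2000 2000 222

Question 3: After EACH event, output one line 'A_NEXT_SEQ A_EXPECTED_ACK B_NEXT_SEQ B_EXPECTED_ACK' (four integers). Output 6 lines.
92 2000 2000 92
222 2000 2000 222
393 2000 2000 222
555 2000 2000 222
555 2000 2000 555
555 2140 2140 555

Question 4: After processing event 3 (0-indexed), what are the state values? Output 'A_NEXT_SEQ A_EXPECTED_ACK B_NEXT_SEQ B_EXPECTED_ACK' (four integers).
After event 0: A_seq=92 A_ack=2000 B_seq=2000 B_ack=92
After event 1: A_seq=222 A_ack=2000 B_seq=2000 B_ack=222
After event 2: A_seq=393 A_ack=2000 B_seq=2000 B_ack=222
After event 3: A_seq=555 A_ack=2000 B_seq=2000 B_ack=222

555 2000 2000 222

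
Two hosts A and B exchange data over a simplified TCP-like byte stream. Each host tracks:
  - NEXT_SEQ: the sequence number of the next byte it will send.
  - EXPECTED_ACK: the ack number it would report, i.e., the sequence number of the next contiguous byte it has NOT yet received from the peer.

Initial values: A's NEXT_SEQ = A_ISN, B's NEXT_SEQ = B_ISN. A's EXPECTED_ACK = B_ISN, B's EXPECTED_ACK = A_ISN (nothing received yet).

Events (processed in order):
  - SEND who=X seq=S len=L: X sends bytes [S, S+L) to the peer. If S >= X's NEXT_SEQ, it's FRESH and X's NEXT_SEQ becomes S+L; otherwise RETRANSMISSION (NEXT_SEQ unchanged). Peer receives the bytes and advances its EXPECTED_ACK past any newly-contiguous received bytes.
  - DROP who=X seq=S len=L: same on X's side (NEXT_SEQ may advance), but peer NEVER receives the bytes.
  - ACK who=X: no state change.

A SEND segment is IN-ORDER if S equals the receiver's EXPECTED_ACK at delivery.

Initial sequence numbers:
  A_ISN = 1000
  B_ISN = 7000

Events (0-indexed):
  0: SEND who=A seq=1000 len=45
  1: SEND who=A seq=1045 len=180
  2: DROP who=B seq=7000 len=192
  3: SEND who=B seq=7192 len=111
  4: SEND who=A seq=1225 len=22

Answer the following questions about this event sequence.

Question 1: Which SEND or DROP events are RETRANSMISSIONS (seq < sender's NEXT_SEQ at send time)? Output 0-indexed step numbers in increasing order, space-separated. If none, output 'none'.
Step 0: SEND seq=1000 -> fresh
Step 1: SEND seq=1045 -> fresh
Step 2: DROP seq=7000 -> fresh
Step 3: SEND seq=7192 -> fresh
Step 4: SEND seq=1225 -> fresh

Answer: none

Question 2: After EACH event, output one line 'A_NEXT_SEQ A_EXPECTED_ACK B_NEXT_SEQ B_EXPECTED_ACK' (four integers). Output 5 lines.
1045 7000 7000 1045
1225 7000 7000 1225
1225 7000 7192 1225
1225 7000 7303 1225
1247 7000 7303 1247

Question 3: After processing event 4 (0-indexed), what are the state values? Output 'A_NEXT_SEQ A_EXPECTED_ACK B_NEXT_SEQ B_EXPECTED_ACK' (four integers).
After event 0: A_seq=1045 A_ack=7000 B_seq=7000 B_ack=1045
After event 1: A_seq=1225 A_ack=7000 B_seq=7000 B_ack=1225
After event 2: A_seq=1225 A_ack=7000 B_seq=7192 B_ack=1225
After event 3: A_seq=1225 A_ack=7000 B_seq=7303 B_ack=1225
After event 4: A_seq=1247 A_ack=7000 B_seq=7303 B_ack=1247

1247 7000 7303 1247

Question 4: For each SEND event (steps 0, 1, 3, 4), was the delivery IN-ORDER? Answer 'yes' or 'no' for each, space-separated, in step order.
Answer: yes yes no yes

Derivation:
Step 0: SEND seq=1000 -> in-order
Step 1: SEND seq=1045 -> in-order
Step 3: SEND seq=7192 -> out-of-order
Step 4: SEND seq=1225 -> in-order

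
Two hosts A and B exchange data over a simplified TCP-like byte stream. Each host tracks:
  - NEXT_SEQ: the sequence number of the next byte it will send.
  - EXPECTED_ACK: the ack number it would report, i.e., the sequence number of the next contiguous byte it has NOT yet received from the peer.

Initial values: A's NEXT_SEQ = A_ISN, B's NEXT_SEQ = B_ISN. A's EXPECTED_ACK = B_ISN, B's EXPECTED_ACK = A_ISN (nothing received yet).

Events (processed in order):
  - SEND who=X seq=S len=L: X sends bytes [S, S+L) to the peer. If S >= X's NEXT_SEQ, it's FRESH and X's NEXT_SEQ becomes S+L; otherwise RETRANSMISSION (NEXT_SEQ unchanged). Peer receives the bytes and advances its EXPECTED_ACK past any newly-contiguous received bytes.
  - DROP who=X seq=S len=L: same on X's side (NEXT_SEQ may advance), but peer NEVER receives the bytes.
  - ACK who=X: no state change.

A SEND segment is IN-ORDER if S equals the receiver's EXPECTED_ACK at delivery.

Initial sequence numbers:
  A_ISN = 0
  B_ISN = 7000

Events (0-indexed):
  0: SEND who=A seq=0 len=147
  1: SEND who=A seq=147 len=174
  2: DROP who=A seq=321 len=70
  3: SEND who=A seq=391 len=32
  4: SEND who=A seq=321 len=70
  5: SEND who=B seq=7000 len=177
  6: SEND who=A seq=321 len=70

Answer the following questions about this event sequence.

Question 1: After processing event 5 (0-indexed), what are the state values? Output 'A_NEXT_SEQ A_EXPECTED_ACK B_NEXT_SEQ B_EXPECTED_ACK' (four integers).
After event 0: A_seq=147 A_ack=7000 B_seq=7000 B_ack=147
After event 1: A_seq=321 A_ack=7000 B_seq=7000 B_ack=321
After event 2: A_seq=391 A_ack=7000 B_seq=7000 B_ack=321
After event 3: A_seq=423 A_ack=7000 B_seq=7000 B_ack=321
After event 4: A_seq=423 A_ack=7000 B_seq=7000 B_ack=423
After event 5: A_seq=423 A_ack=7177 B_seq=7177 B_ack=423

423 7177 7177 423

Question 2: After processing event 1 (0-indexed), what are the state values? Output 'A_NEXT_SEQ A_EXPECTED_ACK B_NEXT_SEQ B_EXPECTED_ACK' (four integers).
After event 0: A_seq=147 A_ack=7000 B_seq=7000 B_ack=147
After event 1: A_seq=321 A_ack=7000 B_seq=7000 B_ack=321

321 7000 7000 321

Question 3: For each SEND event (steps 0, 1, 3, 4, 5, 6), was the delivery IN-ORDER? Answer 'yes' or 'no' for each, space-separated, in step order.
Answer: yes yes no yes yes no

Derivation:
Step 0: SEND seq=0 -> in-order
Step 1: SEND seq=147 -> in-order
Step 3: SEND seq=391 -> out-of-order
Step 4: SEND seq=321 -> in-order
Step 5: SEND seq=7000 -> in-order
Step 6: SEND seq=321 -> out-of-order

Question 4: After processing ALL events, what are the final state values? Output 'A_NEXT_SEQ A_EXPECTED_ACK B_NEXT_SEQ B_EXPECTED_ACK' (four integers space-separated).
After event 0: A_seq=147 A_ack=7000 B_seq=7000 B_ack=147
After event 1: A_seq=321 A_ack=7000 B_seq=7000 B_ack=321
After event 2: A_seq=391 A_ack=7000 B_seq=7000 B_ack=321
After event 3: A_seq=423 A_ack=7000 B_seq=7000 B_ack=321
After event 4: A_seq=423 A_ack=7000 B_seq=7000 B_ack=423
After event 5: A_seq=423 A_ack=7177 B_seq=7177 B_ack=423
After event 6: A_seq=423 A_ack=7177 B_seq=7177 B_ack=423

Answer: 423 7177 7177 423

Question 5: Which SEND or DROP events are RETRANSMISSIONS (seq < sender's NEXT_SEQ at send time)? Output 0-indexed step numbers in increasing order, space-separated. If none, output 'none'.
Answer: 4 6

Derivation:
Step 0: SEND seq=0 -> fresh
Step 1: SEND seq=147 -> fresh
Step 2: DROP seq=321 -> fresh
Step 3: SEND seq=391 -> fresh
Step 4: SEND seq=321 -> retransmit
Step 5: SEND seq=7000 -> fresh
Step 6: SEND seq=321 -> retransmit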